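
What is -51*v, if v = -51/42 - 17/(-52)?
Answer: 16473/364 ≈ 45.255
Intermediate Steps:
v = -323/364 (v = -51*1/42 - 17*(-1/52) = -17/14 + 17/52 = -323/364 ≈ -0.88736)
-51*v = -51*(-323/364) = 16473/364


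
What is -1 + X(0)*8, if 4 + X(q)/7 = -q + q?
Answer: -225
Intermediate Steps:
X(q) = -28 (X(q) = -28 + 7*(-q + q) = -28 + 7*0 = -28 + 0 = -28)
-1 + X(0)*8 = -1 - 28*8 = -1 - 224 = -225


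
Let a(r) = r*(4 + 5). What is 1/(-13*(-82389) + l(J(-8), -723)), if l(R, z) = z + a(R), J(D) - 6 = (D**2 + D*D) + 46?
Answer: 1/1071954 ≈ 9.3288e-7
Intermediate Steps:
J(D) = 52 + 2*D**2 (J(D) = 6 + ((D**2 + D*D) + 46) = 6 + ((D**2 + D**2) + 46) = 6 + (2*D**2 + 46) = 6 + (46 + 2*D**2) = 52 + 2*D**2)
a(r) = 9*r (a(r) = r*9 = 9*r)
l(R, z) = z + 9*R
1/(-13*(-82389) + l(J(-8), -723)) = 1/(-13*(-82389) + (-723 + 9*(52 + 2*(-8)**2))) = 1/(1071057 + (-723 + 9*(52 + 2*64))) = 1/(1071057 + (-723 + 9*(52 + 128))) = 1/(1071057 + (-723 + 9*180)) = 1/(1071057 + (-723 + 1620)) = 1/(1071057 + 897) = 1/1071954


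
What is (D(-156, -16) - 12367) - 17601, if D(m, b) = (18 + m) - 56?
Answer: -30162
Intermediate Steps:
D(m, b) = -38 + m
(D(-156, -16) - 12367) - 17601 = ((-38 - 156) - 12367) - 17601 = (-194 - 12367) - 17601 = -12561 - 17601 = -30162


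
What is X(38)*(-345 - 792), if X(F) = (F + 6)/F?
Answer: -25014/19 ≈ -1316.5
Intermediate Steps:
X(F) = (6 + F)/F
X(38)*(-345 - 792) = ((6 + 38)/38)*(-345 - 792) = ((1/38)*44)*(-1137) = (22/19)*(-1137) = -25014/19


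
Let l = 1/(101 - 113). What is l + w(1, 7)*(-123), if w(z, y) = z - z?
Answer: -1/12 ≈ -0.083333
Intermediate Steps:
w(z, y) = 0
l = -1/12 (l = 1/(-12) = -1/12 ≈ -0.083333)
l + w(1, 7)*(-123) = -1/12 + 0*(-123) = -1/12 + 0 = -1/12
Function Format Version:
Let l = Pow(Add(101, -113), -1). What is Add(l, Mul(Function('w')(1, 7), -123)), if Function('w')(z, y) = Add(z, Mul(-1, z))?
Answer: Rational(-1, 12) ≈ -0.083333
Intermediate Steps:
Function('w')(z, y) = 0
l = Rational(-1, 12) (l = Pow(-12, -1) = Rational(-1, 12) ≈ -0.083333)
Add(l, Mul(Function('w')(1, 7), -123)) = Add(Rational(-1, 12), Mul(0, -123)) = Add(Rational(-1, 12), 0) = Rational(-1, 12)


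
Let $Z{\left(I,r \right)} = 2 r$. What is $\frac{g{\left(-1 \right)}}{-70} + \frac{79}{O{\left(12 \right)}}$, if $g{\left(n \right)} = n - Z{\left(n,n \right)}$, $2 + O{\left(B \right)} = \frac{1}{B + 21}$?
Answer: $- \frac{36511}{910} \approx -40.122$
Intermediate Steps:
$O{\left(B \right)} = -2 + \frac{1}{21 + B}$ ($O{\left(B \right)} = -2 + \frac{1}{B + 21} = -2 + \frac{1}{21 + B}$)
$g{\left(n \right)} = - n$ ($g{\left(n \right)} = n - 2 n = - n$)
$\frac{g{\left(-1 \right)}}{-70} + \frac{79}{O{\left(12 \right)}} = \frac{\left(-1\right) \left(-1\right)}{-70} + \frac{79}{\frac{1}{21 + 12} \left(-41 - 24\right)} = 1 \left(- \frac{1}{70}\right) + \frac{79}{\frac{1}{33} \left(-41 - 24\right)} = - \frac{1}{70} + \frac{79}{\frac{1}{33} \left(-65\right)} = - \frac{1}{70} + \frac{79}{- \frac{65}{33}} = - \frac{1}{70} + 79 \left(- \frac{33}{65}\right) = - \frac{1}{70} - \frac{2607}{65} = - \frac{36511}{910}$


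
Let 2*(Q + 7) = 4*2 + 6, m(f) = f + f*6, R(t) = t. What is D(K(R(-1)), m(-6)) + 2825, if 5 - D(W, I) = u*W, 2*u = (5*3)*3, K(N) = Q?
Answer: 2830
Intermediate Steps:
m(f) = 7*f (m(f) = f + 6*f = 7*f)
Q = 0 (Q = -7 + (4*2 + 6)/2 = -7 + (8 + 6)/2 = -7 + (½)*14 = -7 + 7 = 0)
K(N) = 0
u = 45/2 (u = ((5*3)*3)/2 = (15*3)/2 = (½)*45 = 45/2 ≈ 22.500)
D(W, I) = 5 - 45*W/2
D(K(R(-1)), m(-6)) + 2825 = (5 - 45/2*0) + 2825 = (5 + 0) + 2825 = 5 + 2825 = 2830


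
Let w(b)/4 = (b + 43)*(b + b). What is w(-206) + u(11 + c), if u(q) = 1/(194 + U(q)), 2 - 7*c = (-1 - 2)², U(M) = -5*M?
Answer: 38681857/144 ≈ 2.6862e+5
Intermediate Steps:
c = -1 (c = 2/7 - (-1 - 2)²/7 = 2/7 - ⅐*(-3)² = 2/7 - ⅐*9 = 2/7 - 9/7 = -1)
w(b) = 8*b*(43 + b) (w(b) = 4*((b + 43)*(b + b)) = 4*((43 + b)*(2*b)) = 4*(2*b*(43 + b)) = 8*b*(43 + b))
u(q) = 1/(194 - 5*q)
w(-206) + u(11 + c) = 8*(-206)*(43 - 206) - 1/(-194 + 5*(11 - 1)) = 8*(-206)*(-163) - 1/(-194 + 5*10) = 268624 - 1/(-194 + 50) = 268624 - 1/(-144) = 268624 - 1*(-1/144) = 268624 + 1/144 = 38681857/144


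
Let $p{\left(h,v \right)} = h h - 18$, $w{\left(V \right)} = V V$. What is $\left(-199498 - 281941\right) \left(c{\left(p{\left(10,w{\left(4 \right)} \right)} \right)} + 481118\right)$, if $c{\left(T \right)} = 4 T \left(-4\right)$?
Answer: $-230997320834$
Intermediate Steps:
$w{\left(V \right)} = V^{2}$
$p{\left(h,v \right)} = -18 + h^{2}$ ($p{\left(h,v \right)} = h^{2} - 18 = -18 + h^{2}$)
$c{\left(T \right)} = - 16 T$
$\left(-199498 - 281941\right) \left(c{\left(p{\left(10,w{\left(4 \right)} \right)} \right)} + 481118\right) = \left(-199498 - 281941\right) \left(- 16 \left(-18 + 10^{2}\right) + 481118\right) = - 481439 \left(- 16 \left(-18 + 100\right) + 481118\right) = - 481439 \left(\left(-16\right) 82 + 481118\right) = - 481439 \left(-1312 + 481118\right) = \left(-481439\right) 479806 = -230997320834$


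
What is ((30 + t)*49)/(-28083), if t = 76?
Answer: -5194/28083 ≈ -0.18495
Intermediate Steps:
((30 + t)*49)/(-28083) = ((30 + 76)*49)/(-28083) = (106*49)*(-1/28083) = 5194*(-1/28083) = -5194/28083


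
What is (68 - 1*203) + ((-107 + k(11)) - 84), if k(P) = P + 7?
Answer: -308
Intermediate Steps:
k(P) = 7 + P
(68 - 1*203) + ((-107 + k(11)) - 84) = (68 - 1*203) + ((-107 + (7 + 11)) - 84) = (68 - 203) + ((-107 + 18) - 84) = -135 + (-89 - 84) = -135 - 173 = -308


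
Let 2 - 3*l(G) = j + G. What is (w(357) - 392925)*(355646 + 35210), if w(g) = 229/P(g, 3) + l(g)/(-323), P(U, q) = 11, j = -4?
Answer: -545630000793976/3553 ≈ -1.5357e+11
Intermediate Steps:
l(G) = 2 - G/3 (l(G) = 2/3 - (-4 + G)/3 = 2/3 + (4/3 - G/3) = 2 - G/3)
w(g) = 73945/3553 + g/969 (w(g) = 229/11 + (2 - g/3)/(-323) = 229*(1/11) + (2 - g/3)*(-1/323) = 229/11 + (-2/323 + g/969) = 73945/3553 + g/969)
(w(357) - 392925)*(355646 + 35210) = ((73945/3553 + (1/969)*357) - 392925)*(355646 + 35210) = ((73945/3553 + 7/19) - 392925)*390856 = (75254/3553 - 392925)*390856 = -1395987271/3553*390856 = -545630000793976/3553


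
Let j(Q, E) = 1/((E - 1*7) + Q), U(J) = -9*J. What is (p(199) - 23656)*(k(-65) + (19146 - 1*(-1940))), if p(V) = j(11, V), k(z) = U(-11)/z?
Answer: -6581326653997/13195 ≈ -4.9877e+8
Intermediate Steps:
j(Q, E) = 1/(-7 + E + Q) (j(Q, E) = 1/((E - 7) + Q) = 1/((-7 + E) + Q) = 1/(-7 + E + Q))
k(z) = 99/z (k(z) = (-9*(-11))/z = 99/z)
p(V) = 1/(4 + V) (p(V) = 1/(-7 + V + 11) = 1/(4 + V))
(p(199) - 23656)*(k(-65) + (19146 - 1*(-1940))) = (1/(4 + 199) - 23656)*(99/(-65) + (19146 - 1*(-1940))) = (1/203 - 23656)*(99*(-1/65) + (19146 + 1940)) = (1/203 - 23656)*(-99/65 + 21086) = -4802167/203*1370491/65 = -6581326653997/13195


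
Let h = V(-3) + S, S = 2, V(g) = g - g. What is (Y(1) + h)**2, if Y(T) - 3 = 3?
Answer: 64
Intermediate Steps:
V(g) = 0
Y(T) = 6 (Y(T) = 3 + 3 = 6)
h = 2 (h = 0 + 2 = 2)
(Y(1) + h)**2 = (6 + 2)**2 = 8**2 = 64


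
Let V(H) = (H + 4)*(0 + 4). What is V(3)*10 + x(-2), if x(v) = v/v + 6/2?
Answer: 284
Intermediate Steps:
x(v) = 4 (x(v) = 1 + 6*(½) = 1 + 3 = 4)
V(H) = 16 + 4*H (V(H) = (4 + H)*4 = 16 + 4*H)
V(3)*10 + x(-2) = (16 + 4*3)*10 + 4 = (16 + 12)*10 + 4 = 28*10 + 4 = 280 + 4 = 284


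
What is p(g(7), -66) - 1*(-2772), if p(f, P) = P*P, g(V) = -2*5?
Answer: 7128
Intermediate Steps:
g(V) = -10
p(f, P) = P²
p(g(7), -66) - 1*(-2772) = (-66)² - 1*(-2772) = 4356 + 2772 = 7128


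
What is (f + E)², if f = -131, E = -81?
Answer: 44944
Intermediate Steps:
(f + E)² = (-131 - 81)² = (-212)² = 44944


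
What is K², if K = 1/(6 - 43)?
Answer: 1/1369 ≈ 0.00073046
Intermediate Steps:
K = -1/37 (K = 1/(-37) = -1/37 ≈ -0.027027)
K² = (-1/37)² = 1/1369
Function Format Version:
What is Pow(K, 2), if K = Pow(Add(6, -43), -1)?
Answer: Rational(1, 1369) ≈ 0.00073046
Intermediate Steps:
K = Rational(-1, 37) (K = Pow(-37, -1) = Rational(-1, 37) ≈ -0.027027)
Pow(K, 2) = Pow(Rational(-1, 37), 2) = Rational(1, 1369)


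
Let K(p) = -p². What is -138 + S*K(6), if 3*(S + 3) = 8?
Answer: -126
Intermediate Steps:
S = -⅓ (S = -3 + (⅓)*8 = -3 + 8/3 = -⅓ ≈ -0.33333)
-138 + S*K(6) = -138 - (-1)*6²/3 = -138 - (-1)*36/3 = -138 - ⅓*(-36) = -138 + 12 = -126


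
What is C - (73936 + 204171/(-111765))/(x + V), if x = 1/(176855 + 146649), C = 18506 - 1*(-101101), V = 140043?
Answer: 201873963030010501313/1687818054922615 ≈ 1.1961e+5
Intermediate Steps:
C = 119607 (C = 18506 + 101101 = 119607)
x = 1/323504 ≈ 3.0912e-6
C - (73936 + 204171/(-111765))/(x + V) = 119607 - (73936 + 204171/(-111765))/(1/323504 + 140043) = 119607 - (73936 + 204171*(-1/111765))/45304470673/323504 = 119607 - (73936 - 68057/37255)*323504/45304470673 = 119607 - 2754417623*323504/(37255*45304470673) = 119607 - 1*891065118710992/1687818054922615 = 119607 - 891065118710992/1687818054922615 = 201873963030010501313/1687818054922615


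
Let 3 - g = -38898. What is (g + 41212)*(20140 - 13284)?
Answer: 549254728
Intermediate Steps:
g = 38901 (g = 3 - 1*(-38898) = 3 + 38898 = 38901)
(g + 41212)*(20140 - 13284) = (38901 + 41212)*(20140 - 13284) = 80113*6856 = 549254728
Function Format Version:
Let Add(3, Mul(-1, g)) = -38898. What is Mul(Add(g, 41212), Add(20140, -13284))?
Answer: 549254728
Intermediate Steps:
g = 38901 (g = Add(3, Mul(-1, -38898)) = Add(3, 38898) = 38901)
Mul(Add(g, 41212), Add(20140, -13284)) = Mul(Add(38901, 41212), Add(20140, -13284)) = Mul(80113, 6856) = 549254728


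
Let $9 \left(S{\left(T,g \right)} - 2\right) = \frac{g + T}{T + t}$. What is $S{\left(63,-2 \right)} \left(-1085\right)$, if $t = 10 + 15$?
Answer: $- \frac{1784825}{792} \approx -2253.6$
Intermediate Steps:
$t = 25$
$S{\left(T,g \right)} = 2 + \frac{T + g}{9 \left(25 + T\right)}$ ($S{\left(T,g \right)} = 2 + \frac{\left(g + T\right) \frac{1}{T + 25}}{9} = 2 + \frac{\left(T + g\right) \frac{1}{25 + T}}{9} = 2 + \frac{\frac{1}{25 + T} \left(T + g\right)}{9} = 2 + \frac{T + g}{9 \left(25 + T\right)}$)
$S{\left(63,-2 \right)} \left(-1085\right) = \frac{450 - 2 + 19 \cdot 63}{9 \left(25 + 63\right)} \left(-1085\right) = \frac{450 - 2 + 1197}{9 \cdot 88} \left(-1085\right) = \frac{1}{9} \cdot \frac{1}{88} \cdot 1645 \left(-1085\right) = \frac{1645}{792} \left(-1085\right) = - \frac{1784825}{792}$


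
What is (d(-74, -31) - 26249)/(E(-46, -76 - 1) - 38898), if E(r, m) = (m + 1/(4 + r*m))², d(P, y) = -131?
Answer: 331705180080/414556576487 ≈ 0.80014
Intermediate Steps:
E(r, m) = (m + 1/(4 + m*r))²
(d(-74, -31) - 26249)/(E(-46, -76 - 1) - 38898) = (-131 - 26249)/((1 + 4*(-76 - 1) - 46*(-76 - 1)²)²/(4 + (-76 - 1)*(-46))² - 38898) = -26380/((1 + 4*(-77) - 46*(-77)²)²/(4 - 77*(-46))² - 38898) = -26380/((1 - 308 - 46*5929)²/(4 + 3542)² - 38898) = -26380/((1 - 308 - 272734)²/3546² - 38898) = -26380/((1/12574116)*(-273041)² - 38898) = -26380/((1/12574116)*74551387681 - 38898) = -26380/(74551387681/12574116 - 38898) = -26380/(-414556576487/12574116) = -26380*(-12574116/414556576487) = 331705180080/414556576487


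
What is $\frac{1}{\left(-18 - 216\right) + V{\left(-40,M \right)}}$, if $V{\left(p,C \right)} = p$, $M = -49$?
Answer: $- \frac{1}{274} \approx -0.0036496$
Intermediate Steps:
$\frac{1}{\left(-18 - 216\right) + V{\left(-40,M \right)}} = \frac{1}{\left(-18 - 216\right) - 40} = \frac{1}{-234 - 40} = \frac{1}{-274} = - \frac{1}{274}$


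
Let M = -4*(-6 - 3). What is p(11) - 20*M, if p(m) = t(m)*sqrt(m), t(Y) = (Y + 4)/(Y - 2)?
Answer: -720 + 5*sqrt(11)/3 ≈ -714.47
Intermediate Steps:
M = 36 (M = -4*(-9) = 36)
t(Y) = (4 + Y)/(-2 + Y)
p(m) = sqrt(m)*(4 + m)/(-2 + m) (p(m) = ((4 + m)/(-2 + m))*sqrt(m) = sqrt(m)*(4 + m)/(-2 + m))
p(11) - 20*M = sqrt(11)*(4 + 11)/(-2 + 11) - 20*36 = sqrt(11)*15/9 - 720 = sqrt(11)*(1/9)*15 - 720 = 5*sqrt(11)/3 - 720 = -720 + 5*sqrt(11)/3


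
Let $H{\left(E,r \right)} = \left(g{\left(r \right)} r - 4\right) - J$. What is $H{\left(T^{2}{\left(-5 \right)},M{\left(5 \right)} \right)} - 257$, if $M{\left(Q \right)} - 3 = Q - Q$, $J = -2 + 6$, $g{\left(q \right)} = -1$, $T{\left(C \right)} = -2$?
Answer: $-268$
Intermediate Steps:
$J = 4$
$M{\left(Q \right)} = 3$ ($M{\left(Q \right)} = 3 + \left(Q - Q\right) = 3 + 0 = 3$)
$H{\left(E,r \right)} = -8 - r$ ($H{\left(E,r \right)} = \left(- r - 4\right) - 4 = \left(-4 - r\right) - 4 = -8 - r$)
$H{\left(T^{2}{\left(-5 \right)},M{\left(5 \right)} \right)} - 257 = \left(-8 - 3\right) - 257 = -11 - 257 = -268$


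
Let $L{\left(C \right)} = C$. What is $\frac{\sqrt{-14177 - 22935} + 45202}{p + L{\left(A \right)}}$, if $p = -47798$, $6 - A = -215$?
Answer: $- \frac{45202}{47577} - \frac{2 i \sqrt{9278}}{47577} \approx -0.95008 - 0.0040491 i$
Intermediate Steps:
$A = 221$ ($A = 6 - -215 = 6 + 215 = 221$)
$\frac{\sqrt{-14177 - 22935} + 45202}{p + L{\left(A \right)}} = \frac{\sqrt{-14177 - 22935} + 45202}{-47798 + 221} = \frac{\sqrt{-37112} + 45202}{-47577} = \left(2 i \sqrt{9278} + 45202\right) \left(- \frac{1}{47577}\right) = \left(45202 + 2 i \sqrt{9278}\right) \left(- \frac{1}{47577}\right) = - \frac{45202}{47577} - \frac{2 i \sqrt{9278}}{47577}$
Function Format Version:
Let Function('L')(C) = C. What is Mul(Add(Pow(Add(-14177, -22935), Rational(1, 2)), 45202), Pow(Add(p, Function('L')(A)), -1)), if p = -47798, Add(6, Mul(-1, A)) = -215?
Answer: Add(Rational(-45202, 47577), Mul(Rational(-2, 47577), I, Pow(9278, Rational(1, 2)))) ≈ Add(-0.95008, Mul(-0.0040491, I))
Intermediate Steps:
A = 221 (A = Add(6, Mul(-1, -215)) = Add(6, 215) = 221)
Mul(Add(Pow(Add(-14177, -22935), Rational(1, 2)), 45202), Pow(Add(p, Function('L')(A)), -1)) = Mul(Add(Pow(Add(-14177, -22935), Rational(1, 2)), 45202), Pow(Add(-47798, 221), -1)) = Mul(Add(Pow(-37112, Rational(1, 2)), 45202), Pow(-47577, -1)) = Mul(Add(Mul(2, I, Pow(9278, Rational(1, 2))), 45202), Rational(-1, 47577)) = Mul(Add(45202, Mul(2, I, Pow(9278, Rational(1, 2)))), Rational(-1, 47577)) = Add(Rational(-45202, 47577), Mul(Rational(-2, 47577), I, Pow(9278, Rational(1, 2))))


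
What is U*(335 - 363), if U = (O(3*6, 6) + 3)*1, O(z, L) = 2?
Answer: -140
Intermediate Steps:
U = 5 (U = (2 + 3)*1 = 5*1 = 5)
U*(335 - 363) = 5*(335 - 363) = 5*(-28) = -140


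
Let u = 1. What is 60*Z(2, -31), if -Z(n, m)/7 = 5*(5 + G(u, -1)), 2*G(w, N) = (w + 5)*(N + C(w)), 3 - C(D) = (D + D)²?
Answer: 2100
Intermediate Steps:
C(D) = 3 - 4*D² (C(D) = 3 - (D + D)² = 3 - (2*D)² = 3 - 4*D²)
G(w, N) = (5 + w)*(3 + N - 4*w²)/2 (G(w, N) = ((w + 5)*(N + (3 - 4*w²)))/2 = ((5 + w)*(3 + N - 4*w²))/2 = (5 + w)*(3 + N - 4*w²)/2)
Z(n, m) = 35 (Z(n, m) = -35*(5 + (15/2 - 10*1² + (5/2)*(-1) + (½)*(-1)*1 - ½*1*(-3 + 4*1²))) = -35*(5 + (15/2 - 10*1 - 5/2 - ½ - ½*1*(-3 + 4*1))) = -35*(5 + (15/2 - 10 - 5/2 - ½ - ½*1*(-3 + 4))) = -35*(5 + (15/2 - 10 - 5/2 - ½ - ½*1*1)) = -35*(5 + (15/2 - 10 - 5/2 - ½ - ½)) = -35*(5 - 6) = -35*(-1) = -7*(-5) = 35)
60*Z(2, -31) = 60*35 = 2100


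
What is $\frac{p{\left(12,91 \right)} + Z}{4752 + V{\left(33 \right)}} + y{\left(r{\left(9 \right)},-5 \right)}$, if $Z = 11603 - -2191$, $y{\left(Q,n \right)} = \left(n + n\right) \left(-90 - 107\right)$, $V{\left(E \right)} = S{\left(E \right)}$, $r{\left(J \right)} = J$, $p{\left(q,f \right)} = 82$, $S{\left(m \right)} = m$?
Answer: $\frac{9440326}{4785} \approx 1972.9$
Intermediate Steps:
$V{\left(E \right)} = E$
$y{\left(Q,n \right)} = - 394 n$ ($y{\left(Q,n \right)} = 2 n \left(-197\right) = - 394 n$)
$Z = 13794$ ($Z = 11603 + 2191 = 13794$)
$\frac{p{\left(12,91 \right)} + Z}{4752 + V{\left(33 \right)}} + y{\left(r{\left(9 \right)},-5 \right)} = \frac{82 + 13794}{4752 + 33} - -1970 = \frac{13876}{4785} + 1970 = \frac{9440326}{4785}$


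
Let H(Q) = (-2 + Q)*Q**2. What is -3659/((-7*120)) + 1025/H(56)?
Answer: 3693397/846720 ≈ 4.3620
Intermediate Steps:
H(Q) = Q**2*(-2 + Q)
-3659/((-7*120)) + 1025/H(56) = -3659/((-7*120)) + 1025/((56**2*(-2 + 56))) = -3659/(-840) + 1025/((3136*54)) = -3659*(-1/840) + 1025/169344 = 3659/840 + 1025*(1/169344) = 3659/840 + 1025/169344 = 3693397/846720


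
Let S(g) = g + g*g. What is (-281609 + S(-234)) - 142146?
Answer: -369233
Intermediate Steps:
S(g) = g + g²
(-281609 + S(-234)) - 142146 = (-281609 - 234*(1 - 234)) - 142146 = (-281609 - 234*(-233)) - 142146 = (-281609 + 54522) - 142146 = -227087 - 142146 = -369233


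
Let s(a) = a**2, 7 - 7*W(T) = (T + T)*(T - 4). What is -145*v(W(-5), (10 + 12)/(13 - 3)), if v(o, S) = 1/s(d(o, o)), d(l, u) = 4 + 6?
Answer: -29/20 ≈ -1.4500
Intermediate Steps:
d(l, u) = 10
W(T) = 1 - 2*T*(-4 + T)/7 (W(T) = 1 - (T + T)*(T - 4)/7 = 1 - 2*T*(-4 + T)/7)
v(o, S) = 1/100 (v(o, S) = 1/(10**2) = 1/100)
-145*v(W(-5), (10 + 12)/(13 - 3)) = -145*1/100 = -29/20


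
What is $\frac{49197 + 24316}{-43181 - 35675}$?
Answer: $- \frac{73513}{78856} \approx -0.93224$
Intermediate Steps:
$\frac{49197 + 24316}{-43181 - 35675} = \frac{73513}{-78856} = 73513 \left(- \frac{1}{78856}\right) = - \frac{73513}{78856}$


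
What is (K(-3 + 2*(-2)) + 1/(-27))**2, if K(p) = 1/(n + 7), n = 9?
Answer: 121/186624 ≈ 0.00064836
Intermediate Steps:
K(p) = 1/16 (K(p) = 1/(9 + 7) = 1/16)
(K(-3 + 2*(-2)) + 1/(-27))**2 = (1/16 + 1/(-27))**2 = (1/16 - 1/27)**2 = (11/432)**2 = 121/186624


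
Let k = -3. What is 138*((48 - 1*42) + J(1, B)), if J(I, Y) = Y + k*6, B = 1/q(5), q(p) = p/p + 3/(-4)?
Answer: -1104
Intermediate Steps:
q(p) = ¼ (q(p) = 1 + 3*(-¼) = 1 - ¾ = ¼)
B = 4 (B = 1/(¼) = 4)
J(I, Y) = -18 + Y (J(I, Y) = Y - 3*6 = Y - 18 = -18 + Y)
138*((48 - 1*42) + J(1, B)) = 138*((48 - 1*42) + (-18 + 4)) = 138*((48 - 42) - 14) = 138*(6 - 14) = 138*(-8) = -1104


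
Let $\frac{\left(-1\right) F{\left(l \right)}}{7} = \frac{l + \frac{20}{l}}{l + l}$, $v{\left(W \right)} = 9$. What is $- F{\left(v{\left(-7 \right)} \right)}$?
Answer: $\frac{707}{162} \approx 4.3642$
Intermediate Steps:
$F{\left(l \right)} = - \frac{7 \left(l + \frac{20}{l}\right)}{2 l}$ ($F{\left(l \right)} = - 7 \frac{l + \frac{20}{l}}{l + l} = - 7 \frac{l + \frac{20}{l}}{2 l} = - \frac{7 \left(l + \frac{20}{l}\right)}{2 l}$)
$- F{\left(v{\left(-7 \right)} \right)} = - (- \frac{7}{2} - \frac{70}{81}) = \left(-1\right) \left(- \frac{707}{162}\right) = \frac{707}{162}$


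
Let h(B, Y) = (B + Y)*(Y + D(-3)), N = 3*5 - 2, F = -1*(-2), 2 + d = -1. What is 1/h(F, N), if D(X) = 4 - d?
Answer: 1/300 ≈ 0.0033333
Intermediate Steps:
d = -3 (d = -2 - 1 = -3)
D(X) = 7 (D(X) = 4 - 1*(-3) = 4 + 3 = 7)
F = 2
N = 13 (N = 15 - 2 = 13)
h(B, Y) = (7 + Y)*(B + Y) (h(B, Y) = (B + Y)*(Y + 7) = (B + Y)*(7 + Y) = (7 + Y)*(B + Y))
1/h(F, N) = 1/(13² + 7*2 + 7*13 + 2*13) = 1/(169 + 14 + 91 + 26) = 1/300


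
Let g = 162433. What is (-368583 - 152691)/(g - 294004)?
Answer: 173758/43857 ≈ 3.9619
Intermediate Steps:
(-368583 - 152691)/(g - 294004) = (-368583 - 152691)/(162433 - 294004) = -521274/(-131571) = -521274*(-1/131571) = 173758/43857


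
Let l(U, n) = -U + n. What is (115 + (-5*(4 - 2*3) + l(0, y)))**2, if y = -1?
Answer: 15376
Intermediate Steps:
l(U, n) = n - U
(115 + (-5*(4 - 2*3) + l(0, y)))**2 = (115 + (-5*(4 - 2*3) + (-1 - 1*0)))**2 = (115 + (-5*(4 - 6) + (-1 + 0)))**2 = (115 + (-5*(-2) - 1))**2 = (115 + (10 - 1))**2 = (115 + 9)**2 = 124**2 = 15376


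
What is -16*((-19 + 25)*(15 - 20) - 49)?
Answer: 1264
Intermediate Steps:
-16*((-19 + 25)*(15 - 20) - 49) = -16*(6*(-5) - 49) = -16*(-30 - 49) = -16*(-79) = 1264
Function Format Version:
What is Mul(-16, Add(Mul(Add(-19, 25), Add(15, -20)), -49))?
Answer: 1264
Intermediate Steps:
Mul(-16, Add(Mul(Add(-19, 25), Add(15, -20)), -49)) = Mul(-16, Add(Mul(6, -5), -49)) = Mul(-16, Add(-30, -49)) = Mul(-16, -79) = 1264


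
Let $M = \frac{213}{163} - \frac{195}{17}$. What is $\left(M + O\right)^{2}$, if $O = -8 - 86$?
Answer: $\frac{83311895044}{7678441} \approx 10850.0$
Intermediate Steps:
$M = - \frac{28164}{2771}$ ($M = 213 \cdot \frac{1}{163} - \frac{195}{17} = \frac{213}{163} - \frac{195}{17} = - \frac{28164}{2771} \approx -10.164$)
$O = -94$ ($O = -8 - 86 = -94$)
$\left(M + O\right)^{2} = \left(- \frac{28164}{2771} - 94\right)^{2} = \left(- \frac{288638}{2771}\right)^{2} = \frac{83311895044}{7678441}$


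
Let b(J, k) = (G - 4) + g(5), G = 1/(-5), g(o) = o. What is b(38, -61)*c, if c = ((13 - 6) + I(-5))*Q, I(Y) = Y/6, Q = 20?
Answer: 296/3 ≈ 98.667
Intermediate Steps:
I(Y) = Y/6 (I(Y) = Y*(1/6) = Y/6)
G = -1/5 ≈ -0.20000
c = 370/3 (c = ((13 - 6) + (1/6)*(-5))*20 = (7 - 5/6)*20 = (37/6)*20 = 370/3 ≈ 123.33)
b(J, k) = 4/5 (b(J, k) = (-1/5 - 4) + 5 = -21/5 + 5 = 4/5)
b(38, -61)*c = (4/5)*(370/3) = 296/3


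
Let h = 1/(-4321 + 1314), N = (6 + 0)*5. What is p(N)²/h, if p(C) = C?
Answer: -2706300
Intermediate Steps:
N = 30 (N = 6*5 = 30)
h = -1/3007 (h = 1/(-3007) = -1/3007 ≈ -0.00033256)
p(N)²/h = 30²/(-1/3007) = 900*(-3007) = -2706300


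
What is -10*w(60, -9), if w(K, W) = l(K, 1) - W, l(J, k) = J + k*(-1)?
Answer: -680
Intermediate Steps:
l(J, k) = J - k
w(K, W) = -1 + K - W (w(K, W) = (K - 1*1) - W = (K - 1) - W = (-1 + K) - W = -1 + K - W)
-10*w(60, -9) = -10*(-1 + 60 - 1*(-9)) = -10*(-1 + 60 + 9) = -10*68 = -680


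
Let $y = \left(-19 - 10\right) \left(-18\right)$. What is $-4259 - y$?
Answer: $-4781$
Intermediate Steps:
$y = 522$ ($y = \left(-29\right) \left(-18\right) = 522$)
$-4259 - y = -4259 - 522 = -4781$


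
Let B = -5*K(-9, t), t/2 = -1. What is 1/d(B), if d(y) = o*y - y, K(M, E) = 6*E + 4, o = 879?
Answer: 1/35120 ≈ 2.8474e-5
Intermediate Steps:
t = -2 (t = 2*(-1) = -2)
K(M, E) = 4 + 6*E
B = 40 (B = -5*(4 + 6*(-2)) = -5*(4 - 12) = -5*(-8) = 40)
d(y) = 878*y (d(y) = 879*y - y = 878*y)
1/d(B) = 1/(878*40) = 1/35120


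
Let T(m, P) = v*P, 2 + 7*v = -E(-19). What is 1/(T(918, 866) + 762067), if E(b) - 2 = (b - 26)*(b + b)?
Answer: 7/3850145 ≈ 1.8181e-6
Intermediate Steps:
E(b) = 2 + 2*b*(-26 + b) (E(b) = 2 + (b - 26)*(b + b) = 2 + (-26 + b)*(2*b) = 2 + 2*b*(-26 + b))
v = -1714/7 (v = -2/7 + (-(2 - 52*(-19) + 2*(-19)**2))/7 = -2/7 + (-(2 + 988 + 2*361))/7 = -2/7 + (-(2 + 988 + 722))/7 = -2/7 + (-1*1712)/7 = -2/7 + (1/7)*(-1712) = -2/7 - 1712/7 = -1714/7 ≈ -244.86)
T(m, P) = -1714*P/7
1/(T(918, 866) + 762067) = 1/(-1714/7*866 + 762067) = 1/(-1484324/7 + 762067) = 1/(3850145/7) = 7/3850145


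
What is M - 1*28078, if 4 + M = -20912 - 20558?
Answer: -69552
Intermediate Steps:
M = -41474 (M = -4 + (-20912 - 20558) = -4 - 41470 = -41474)
M - 1*28078 = -41474 - 1*28078 = -41474 - 28078 = -69552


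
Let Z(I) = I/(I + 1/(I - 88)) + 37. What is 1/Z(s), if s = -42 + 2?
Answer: 5121/194597 ≈ 0.026316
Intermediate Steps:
s = -40
Z(I) = 37 + I/(I + 1/(-88 + I)) (Z(I) = I/(I + 1/(-88 + I)) + 37 = 37 + I/(I + 1/(-88 + I)))
1/Z(s) = 1/((37 - 3344*(-40) + 38*(-40)²)/(1 + (-40)² - 88*(-40))) = 1/((37 + 133760 + 38*1600)/(1 + 1600 + 3520)) = 1/((37 + 133760 + 60800)/5121) = 1/((1/5121)*194597) = 1/(194597/5121) = 5121/194597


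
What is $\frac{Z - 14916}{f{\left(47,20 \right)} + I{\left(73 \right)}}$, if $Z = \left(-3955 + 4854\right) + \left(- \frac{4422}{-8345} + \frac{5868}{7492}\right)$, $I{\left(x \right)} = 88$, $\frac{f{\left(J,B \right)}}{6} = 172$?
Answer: $- \frac{6845868082}{547056475} \approx -12.514$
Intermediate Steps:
$f{\left(J,B \right)} = 1032$ ($f{\left(J,B \right)} = 6 \cdot 172 = 1032$)
$Z = \frac{14072060836}{15630185}$ ($Z = 899 + \left(\left(-4422\right) \left(- \frac{1}{8345}\right) + 5868 \cdot \frac{1}{7492}\right) = 899 + \left(\frac{4422}{8345} + \frac{1467}{1873}\right) = 899 + \frac{20524521}{15630185} = \frac{14072060836}{15630185} \approx 900.31$)
$\frac{Z - 14916}{f{\left(47,20 \right)} + I{\left(73 \right)}} = \frac{\frac{14072060836}{15630185} - 14916}{1032 + 88} = \frac{\frac{14072060836}{15630185} - 14916}{1120} = \left(- \frac{219067778624}{15630185}\right) \frac{1}{1120} = - \frac{6845868082}{547056475}$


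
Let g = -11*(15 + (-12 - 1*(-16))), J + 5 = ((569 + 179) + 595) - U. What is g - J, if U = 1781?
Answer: 234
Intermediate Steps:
J = -443 (J = -5 + (((569 + 179) + 595) - 1*1781) = -5 + ((748 + 595) - 1781) = -5 + (1343 - 1781) = -5 - 438 = -443)
g = -209 (g = -11*(15 + (-12 + 16)) = -11*(15 + 4) = -11*19 = -209)
g - J = -209 - 1*(-443) = -209 + 443 = 234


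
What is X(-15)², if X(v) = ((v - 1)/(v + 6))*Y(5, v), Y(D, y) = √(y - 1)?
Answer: -4096/81 ≈ -50.568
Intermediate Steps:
Y(D, y) = √(-1 + y)
X(v) = (-1 + v)^(3/2)/(6 + v) (X(v) = ((v - 1)/(v + 6))*√(-1 + v) = ((-1 + v)/(6 + v))*√(-1 + v) = (-1 + v)^(3/2)/(6 + v))
X(-15)² = ((-1 - 15)^(3/2)/(6 - 15))² = ((-16)^(3/2)/(-9))² = (-64*I*(-⅑))² = (64*I/9)² = -4096/81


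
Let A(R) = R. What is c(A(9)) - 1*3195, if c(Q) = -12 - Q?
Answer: -3216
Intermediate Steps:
c(A(9)) - 1*3195 = (-12 - 1*9) - 1*3195 = (-12 - 9) - 3195 = -21 - 3195 = -3216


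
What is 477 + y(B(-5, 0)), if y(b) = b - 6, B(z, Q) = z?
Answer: 466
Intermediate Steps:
y(b) = -6 + b
477 + y(B(-5, 0)) = 477 + (-6 - 5) = 477 - 11 = 466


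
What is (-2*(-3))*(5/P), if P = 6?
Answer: 5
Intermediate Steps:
(-2*(-3))*(5/P) = (-2*(-3))*(5/6) = 6*(5*(1/6)) = 6*(5/6) = 5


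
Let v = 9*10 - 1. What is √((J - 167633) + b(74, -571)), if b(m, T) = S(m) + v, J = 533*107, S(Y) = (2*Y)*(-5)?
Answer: I*√111253 ≈ 333.55*I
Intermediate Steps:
S(Y) = -10*Y
J = 57031
v = 89 (v = 90 - 1 = 89)
b(m, T) = 89 - 10*m (b(m, T) = -10*m + 89 = 89 - 10*m)
√((J - 167633) + b(74, -571)) = √((57031 - 167633) + (89 - 10*74)) = √(-110602 + (89 - 740)) = √(-110602 - 651) = √(-111253) = I*√111253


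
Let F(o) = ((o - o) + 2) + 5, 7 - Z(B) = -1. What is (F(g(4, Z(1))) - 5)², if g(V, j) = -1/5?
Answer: 4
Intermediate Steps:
Z(B) = 8 (Z(B) = 7 - 1*(-1) = 7 + 1 = 8)
g(V, j) = -⅕ (g(V, j) = -1*⅕ = -⅕)
F(o) = 7 (F(o) = (0 + 2) + 5 = 2 + 5 = 7)
(F(g(4, Z(1))) - 5)² = (7 - 5)² = 2² = 4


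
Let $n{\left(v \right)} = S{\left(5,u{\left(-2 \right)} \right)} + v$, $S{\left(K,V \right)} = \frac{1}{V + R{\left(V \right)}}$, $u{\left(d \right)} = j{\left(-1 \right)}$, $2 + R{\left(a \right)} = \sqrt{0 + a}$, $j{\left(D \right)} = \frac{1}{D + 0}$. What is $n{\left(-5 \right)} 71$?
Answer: $- \frac{3763}{10} - \frac{71 i}{10} \approx -376.3 - 7.1 i$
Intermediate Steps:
$j{\left(D \right)} = \frac{1}{D}$
$R{\left(a \right)} = -2 + \sqrt{a}$ ($R{\left(a \right)} = -2 + \sqrt{0 + a} = -2 + \sqrt{a}$)
$u{\left(d \right)} = -1$ ($u{\left(d \right)} = \frac{1}{-1} = -1$)
$S{\left(K,V \right)} = \frac{1}{-2 + V + \sqrt{V}}$ ($S{\left(K,V \right)} = \frac{1}{V + \left(-2 + \sqrt{V}\right)} = \frac{1}{-2 + V + \sqrt{V}}$)
$n{\left(v \right)} = v + \frac{-3 - i}{10}$ ($n{\left(v \right)} = \frac{1}{-2 - 1 + \sqrt{-1}} + v = \frac{1}{-2 - 1 + i} + v = \frac{1}{-3 + i} + v = \frac{-3 - i}{10} + v = v + \frac{-3 - i}{10}$)
$n{\left(-5 \right)} 71 = \left(- \frac{3}{10} - 5 - \frac{i}{10}\right) 71 = \left(- \frac{53}{10} - \frac{i}{10}\right) 71 = - \frac{3763}{10} - \frac{71 i}{10}$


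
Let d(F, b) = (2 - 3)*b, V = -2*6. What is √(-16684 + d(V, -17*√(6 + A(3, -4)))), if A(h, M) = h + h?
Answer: √(-16684 + 34*√3) ≈ 128.94*I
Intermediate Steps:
A(h, M) = 2*h
V = -12
d(F, b) = -b
√(-16684 + d(V, -17*√(6 + A(3, -4)))) = √(-16684 - (-17)*√(6 + 2*3)) = √(-16684 - (-17)*√(6 + 6)) = √(-16684 - (-17)*√12) = √(-16684 - (-17)*2*√3) = √(-16684 - (-34)*√3) = √(-16684 + 34*√3)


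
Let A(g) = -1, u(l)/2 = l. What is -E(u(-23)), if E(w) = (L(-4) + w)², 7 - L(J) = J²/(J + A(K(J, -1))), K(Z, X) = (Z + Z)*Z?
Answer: -32041/25 ≈ -1281.6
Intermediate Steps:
K(Z, X) = 2*Z² (K(Z, X) = (2*Z)*Z = 2*Z²)
u(l) = 2*l
L(J) = 7 - J²/(-1 + J) (L(J) = 7 - J²/(J - 1) = 7 - J²/(-1 + J))
E(w) = (51/5 + w)² (E(w) = ((-7 - 1*(-4)² + 7*(-4))/(-1 - 4) + w)² = ((-7 - 1*16 - 28)/(-5) + w)² = (-(-7 - 16 - 28)/5 + w)² = (-⅕*(-51) + w)² = (51/5 + w)²)
-E(u(-23)) = -(51 + 5*(2*(-23)))²/25 = -(51 + 5*(-46))²/25 = -(51 - 230)²/25 = -(-179)²/25 = -32041/25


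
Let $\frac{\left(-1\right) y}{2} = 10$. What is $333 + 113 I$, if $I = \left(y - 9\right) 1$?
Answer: $-2944$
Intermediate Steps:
$y = -20$ ($y = \left(-2\right) 10 = -20$)
$I = -29$ ($I = \left(-20 - 9\right) 1 = \left(-29\right) 1 = -29$)
$333 + 113 I = 333 + 113 \left(-29\right) = 333 - 3277 = -2944$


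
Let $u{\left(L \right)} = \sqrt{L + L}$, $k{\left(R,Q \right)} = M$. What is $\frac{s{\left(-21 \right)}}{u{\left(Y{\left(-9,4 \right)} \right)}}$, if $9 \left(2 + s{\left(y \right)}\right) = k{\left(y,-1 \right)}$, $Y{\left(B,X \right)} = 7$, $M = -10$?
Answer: $- \frac{2 \sqrt{14}}{9} \approx -0.83148$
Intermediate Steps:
$k{\left(R,Q \right)} = -10$
$s{\left(y \right)} = - \frac{28}{9}$ ($s{\left(y \right)} = -2 + \frac{1}{9} \left(-10\right) = -2 - \frac{10}{9} = - \frac{28}{9}$)
$u{\left(L \right)} = \sqrt{2} \sqrt{L}$ ($u{\left(L \right)} = \sqrt{2 L} = \sqrt{2} \sqrt{L}$)
$\frac{s{\left(-21 \right)}}{u{\left(Y{\left(-9,4 \right)} \right)}} = - \frac{28}{9 \sqrt{2} \sqrt{7}} = - \frac{28}{9 \sqrt{14}} = - \frac{28 \frac{\sqrt{14}}{14}}{9} = - \frac{2 \sqrt{14}}{9}$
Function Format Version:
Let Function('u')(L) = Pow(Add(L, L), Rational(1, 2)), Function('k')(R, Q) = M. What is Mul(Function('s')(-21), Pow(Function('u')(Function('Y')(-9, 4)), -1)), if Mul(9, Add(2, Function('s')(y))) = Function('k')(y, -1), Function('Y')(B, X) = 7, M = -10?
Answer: Mul(Rational(-2, 9), Pow(14, Rational(1, 2))) ≈ -0.83148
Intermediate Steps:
Function('k')(R, Q) = -10
Function('s')(y) = Rational(-28, 9) (Function('s')(y) = Add(-2, Mul(Rational(1, 9), -10)) = Add(-2, Rational(-10, 9)) = Rational(-28, 9))
Function('u')(L) = Mul(Pow(2, Rational(1, 2)), Pow(L, Rational(1, 2))) (Function('u')(L) = Pow(Mul(2, L), Rational(1, 2)) = Mul(Pow(2, Rational(1, 2)), Pow(L, Rational(1, 2))))
Mul(Function('s')(-21), Pow(Function('u')(Function('Y')(-9, 4)), -1)) = Mul(Rational(-28, 9), Pow(Mul(Pow(2, Rational(1, 2)), Pow(7, Rational(1, 2))), -1)) = Mul(Rational(-28, 9), Pow(Pow(14, Rational(1, 2)), -1)) = Mul(Rational(-28, 9), Mul(Rational(1, 14), Pow(14, Rational(1, 2)))) = Mul(Rational(-2, 9), Pow(14, Rational(1, 2)))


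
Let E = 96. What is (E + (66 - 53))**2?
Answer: 11881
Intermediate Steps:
(E + (66 - 53))**2 = (96 + (66 - 53))**2 = (96 + 13)**2 = 109**2 = 11881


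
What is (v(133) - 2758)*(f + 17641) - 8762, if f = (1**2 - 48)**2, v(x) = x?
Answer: -52115012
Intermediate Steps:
f = 2209 (f = (1 - 48)**2 = (-47)**2 = 2209)
(v(133) - 2758)*(f + 17641) - 8762 = (133 - 2758)*(2209 + 17641) - 8762 = -2625*19850 - 8762 = -52106250 - 8762 = -52115012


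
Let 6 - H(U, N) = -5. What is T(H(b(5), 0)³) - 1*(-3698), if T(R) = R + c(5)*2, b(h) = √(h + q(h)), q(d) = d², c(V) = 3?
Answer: 5035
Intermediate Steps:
b(h) = √(h + h²)
H(U, N) = 11 (H(U, N) = 6 - 1*(-5) = 6 + 5 = 11)
T(R) = 6 + R (T(R) = R + 3*2 = R + 6 = 6 + R)
T(H(b(5), 0)³) - 1*(-3698) = (6 + 11³) - 1*(-3698) = (6 + 1331) + 3698 = 1337 + 3698 = 5035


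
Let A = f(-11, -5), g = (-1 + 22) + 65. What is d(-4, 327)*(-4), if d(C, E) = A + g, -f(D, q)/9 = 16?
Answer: 232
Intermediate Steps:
f(D, q) = -144 (f(D, q) = -9*16 = -144)
g = 86 (g = 21 + 65 = 86)
A = -144
d(C, E) = -58 (d(C, E) = -144 + 86 = -58)
d(-4, 327)*(-4) = -58*(-4) = 232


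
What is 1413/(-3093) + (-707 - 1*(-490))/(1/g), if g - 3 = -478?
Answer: 106269854/1031 ≈ 1.0307e+5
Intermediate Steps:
g = -475 (g = 3 - 478 = -475)
1413/(-3093) + (-707 - 1*(-490))/(1/g) = 1413/(-3093) + (-707 - 1*(-490))/(1/(-475)) = 1413*(-1/3093) + (-707 + 490)/(-1/475) = -471/1031 - 217*(-475) = -471/1031 + 103075 = 106269854/1031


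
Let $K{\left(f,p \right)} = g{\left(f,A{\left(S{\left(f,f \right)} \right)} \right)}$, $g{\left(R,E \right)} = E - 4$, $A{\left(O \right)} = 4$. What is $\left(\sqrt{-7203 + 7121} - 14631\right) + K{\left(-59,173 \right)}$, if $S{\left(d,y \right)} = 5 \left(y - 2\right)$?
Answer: $-14631 + i \sqrt{82} \approx -14631.0 + 9.0554 i$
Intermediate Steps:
$S{\left(d,y \right)} = -10 + 5 y$ ($S{\left(d,y \right)} = 5 \left(-2 + y\right) = -10 + 5 y$)
$g{\left(R,E \right)} = -4 + E$ ($g{\left(R,E \right)} = E - 4 = -4 + E$)
$K{\left(f,p \right)} = 0$ ($K{\left(f,p \right)} = -4 + 4 = 0$)
$\left(\sqrt{-7203 + 7121} - 14631\right) + K{\left(-59,173 \right)} = \left(\sqrt{-7203 + 7121} - 14631\right) + 0 = \left(\sqrt{-82} - 14631\right) + 0 = \left(i \sqrt{82} - 14631\right) + 0 = \left(-14631 + i \sqrt{82}\right) + 0 = -14631 + i \sqrt{82}$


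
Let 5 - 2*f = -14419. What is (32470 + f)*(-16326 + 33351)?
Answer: 675586050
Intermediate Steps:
f = 7212 (f = 5/2 - 1/2*(-14419) = 5/2 + 14419/2 = 7212)
(32470 + f)*(-16326 + 33351) = (32470 + 7212)*(-16326 + 33351) = 39682*17025 = 675586050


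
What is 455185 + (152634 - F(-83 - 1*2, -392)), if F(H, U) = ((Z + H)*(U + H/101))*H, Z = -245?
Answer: 1174329569/101 ≈ 1.1627e+7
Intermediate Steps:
F(H, U) = H*(-245 + H)*(U + H/101) (F(H, U) = ((-245 + H)*(U + H/101))*H = H*(-245 + H)*(U + H/101))
455185 + (152634 - F(-83 - 1*2, -392)) = 455185 + (152634 - (-83 - 1*2)*((-83 - 1*2)² - 24745*(-392) - 245*(-83 - 1*2) + 101*(-83 - 1*2)*(-392))/101) = 455185 + (152634 - (-83 - 2)*((-83 - 2)² + 9700040 - 245*(-83 - 2) + 101*(-83 - 2)*(-392))/101) = 455185 + (152634 - (-85)*((-85)² + 9700040 - 245*(-85) + 101*(-85)*(-392))/101) = 455185 + (152634 - (-85)*(7225 + 9700040 + 20825 + 3365320)/101) = 455185 + (152634 - (-85)*13093410/101) = 455185 + (152634 - 1*(-1112939850/101)) = 455185 + (152634 + 1112939850/101) = 455185 + 1128355884/101 = 1174329569/101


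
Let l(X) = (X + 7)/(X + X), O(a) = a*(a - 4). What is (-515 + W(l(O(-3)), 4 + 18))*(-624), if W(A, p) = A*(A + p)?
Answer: 935792/3 ≈ 3.1193e+5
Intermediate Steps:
O(a) = a*(-4 + a)
l(X) = (7 + X)/(2*X) (l(X) = (7 + X)/((2*X)) = (7 + X)*(1/(2*X)) = (7 + X)/(2*X))
(-515 + W(l(O(-3)), 4 + 18))*(-624) = (-515 + ((7 - 3*(-4 - 3))/(2*((-3*(-4 - 3)))))*((7 - 3*(-4 - 3))/(2*((-3*(-4 - 3)))) + (4 + 18)))*(-624) = (-515 + ((7 - 3*(-7))/(2*((-3*(-7)))))*((7 - 3*(-7))/(2*((-3*(-7)))) + 22))*(-624) = (-515 + ((½)*(7 + 21)/21)*((½)*(7 + 21)/21 + 22))*(-624) = (-515 + ((½)*(1/21)*28)*((½)*(1/21)*28 + 22))*(-624) = (-515 + 2*(⅔ + 22)/3)*(-624) = (-515 + (⅔)*(68/3))*(-624) = (-515 + 136/9)*(-624) = -4499/9*(-624) = 935792/3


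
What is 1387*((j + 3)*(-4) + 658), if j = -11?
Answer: 957030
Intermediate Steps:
1387*((j + 3)*(-4) + 658) = 1387*((-11 + 3)*(-4) + 658) = 1387*(-8*(-4) + 658) = 1387*(32 + 658) = 1387*690 = 957030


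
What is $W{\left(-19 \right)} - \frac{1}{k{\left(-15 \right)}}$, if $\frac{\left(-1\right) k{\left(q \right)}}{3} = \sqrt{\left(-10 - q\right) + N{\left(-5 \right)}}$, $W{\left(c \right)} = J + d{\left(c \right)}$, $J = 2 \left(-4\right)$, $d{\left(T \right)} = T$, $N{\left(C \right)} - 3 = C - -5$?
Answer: $-27 + \frac{\sqrt{2}}{12} \approx -26.882$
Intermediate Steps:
$N{\left(C \right)} = 8 + C$ ($N{\left(C \right)} = 3 + \left(C - -5\right) = 3 + \left(C + 5\right) = 3 + \left(5 + C\right) = 8 + C$)
$J = -8$
$W{\left(c \right)} = -8 + c$
$k{\left(q \right)} = - 3 \sqrt{-7 - q}$ ($k{\left(q \right)} = - 3 \sqrt{\left(-10 - q\right) + \left(8 - 5\right)} = - 3 \sqrt{\left(-10 - q\right) + 3} = - 3 \sqrt{-7 - q}$)
$W{\left(-19 \right)} - \frac{1}{k{\left(-15 \right)}} = \left(-8 - 19\right) - \frac{1}{\left(-3\right) \sqrt{-7 - -15}} = -27 - \frac{1}{\left(-3\right) \sqrt{-7 + 15}} = -27 - \frac{1}{\left(-3\right) \sqrt{8}} = -27 - \frac{1}{\left(-3\right) 2 \sqrt{2}} = -27 - \frac{1}{\left(-6\right) \sqrt{2}} = -27 - - \frac{\sqrt{2}}{12} = -27 + \frac{\sqrt{2}}{12}$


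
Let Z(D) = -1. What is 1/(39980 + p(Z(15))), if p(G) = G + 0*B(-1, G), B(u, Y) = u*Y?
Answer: 1/39979 ≈ 2.5013e-5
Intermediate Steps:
B(u, Y) = Y*u
p(G) = G (p(G) = G + 0*(G*(-1)) = G + 0*(-G) = G + 0 = G)
1/(39980 + p(Z(15))) = 1/(39980 - 1) = 1/39979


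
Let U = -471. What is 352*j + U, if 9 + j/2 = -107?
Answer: -82135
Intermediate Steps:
j = -232 (j = -18 + 2*(-107) = -18 - 214 = -232)
352*j + U = 352*(-232) - 471 = -81664 - 471 = -82135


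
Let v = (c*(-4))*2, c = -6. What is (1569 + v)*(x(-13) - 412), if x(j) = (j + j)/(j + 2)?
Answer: -662382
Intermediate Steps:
x(j) = 2*j/(2 + j) (x(j) = (2*j)/(2 + j) = 2*j/(2 + j))
v = 48 (v = -6*(-4)*2 = 24*2 = 48)
(1569 + v)*(x(-13) - 412) = (1569 + 48)*(2*(-13)/(2 - 13) - 412) = 1617*(2*(-13)/(-11) - 412) = 1617*(2*(-13)*(-1/11) - 412) = 1617*(26/11 - 412) = 1617*(-4506/11) = -662382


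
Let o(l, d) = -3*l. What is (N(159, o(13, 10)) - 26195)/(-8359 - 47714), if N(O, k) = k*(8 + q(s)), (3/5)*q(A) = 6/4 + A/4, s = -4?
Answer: 17693/37382 ≈ 0.47330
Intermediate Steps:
q(A) = 5/2 + 5*A/12 (q(A) = 5*(6/4 + A/4)/3 = 5*(6*(¼) + A*(¼))/3 = 5*(3/2 + A/4)/3 = 5/2 + 5*A/12)
N(O, k) = 53*k/6 (N(O, k) = k*(8 + (5/2 + (5/12)*(-4))) = k*(8 + (5/2 - 5/3)) = k*(8 + ⅚) = k*(53/6) = 53*k/6)
(N(159, o(13, 10)) - 26195)/(-8359 - 47714) = (53*(-3*13)/6 - 26195)/(-8359 - 47714) = ((53/6)*(-39) - 26195)/(-56073) = (-689/2 - 26195)*(-1/56073) = -53079/2*(-1/56073) = 17693/37382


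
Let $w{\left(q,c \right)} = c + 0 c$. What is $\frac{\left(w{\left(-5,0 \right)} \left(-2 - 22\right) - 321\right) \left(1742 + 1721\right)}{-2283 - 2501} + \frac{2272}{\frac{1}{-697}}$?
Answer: $- \frac{7574754233}{4784} \approx -1.5834 \cdot 10^{6}$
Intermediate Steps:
$w{\left(q,c \right)} = c$ ($w{\left(q,c \right)} = c + 0 = c$)
$\frac{\left(w{\left(-5,0 \right)} \left(-2 - 22\right) - 321\right) \left(1742 + 1721\right)}{-2283 - 2501} + \frac{2272}{\frac{1}{-697}} = \frac{\left(0 \left(-2 - 22\right) - 321\right) \left(1742 + 1721\right)}{-2283 - 2501} + \frac{2272}{\frac{1}{-697}} = \frac{\left(0 \left(-24\right) - 321\right) 3463}{-2283 - 2501} + \frac{2272}{- \frac{1}{697}} = \frac{\left(0 - 321\right) 3463}{-4784} + 2272 \left(-697\right) = \left(-321\right) 3463 \left(- \frac{1}{4784}\right) - 1583584 = \left(-1111623\right) \left(- \frac{1}{4784}\right) - 1583584 = \frac{1111623}{4784} - 1583584 = - \frac{7574754233}{4784}$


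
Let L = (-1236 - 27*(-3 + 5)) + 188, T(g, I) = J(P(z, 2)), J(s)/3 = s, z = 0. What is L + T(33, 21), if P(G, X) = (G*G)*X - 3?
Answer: -1111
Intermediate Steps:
P(G, X) = -3 + X*G² (P(G, X) = G²*X - 3 = X*G² - 3 = -3 + X*G²)
J(s) = 3*s
T(g, I) = -9 (T(g, I) = 3*(-3 + 2*0²) = 3*(-3 + 2*0) = 3*(-3 + 0) = 3*(-3) = -9)
L = -1102 (L = (-1236 - 54) + 188 = -1290 + 188 = -1102)
L + T(33, 21) = -1102 - 9 = -1111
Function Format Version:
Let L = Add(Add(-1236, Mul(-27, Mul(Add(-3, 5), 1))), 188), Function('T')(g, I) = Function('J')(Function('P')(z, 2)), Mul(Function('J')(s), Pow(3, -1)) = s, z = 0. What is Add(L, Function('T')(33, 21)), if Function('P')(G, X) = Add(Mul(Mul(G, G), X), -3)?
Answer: -1111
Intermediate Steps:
Function('P')(G, X) = Add(-3, Mul(X, Pow(G, 2))) (Function('P')(G, X) = Add(Mul(Pow(G, 2), X), -3) = Add(Mul(X, Pow(G, 2)), -3) = Add(-3, Mul(X, Pow(G, 2))))
Function('J')(s) = Mul(3, s)
Function('T')(g, I) = -9 (Function('T')(g, I) = Mul(3, Add(-3, Mul(2, Pow(0, 2)))) = Mul(3, Add(-3, Mul(2, 0))) = Mul(3, Add(-3, 0)) = Mul(3, -3) = -9)
L = -1102 (L = Add(Add(-1236, Mul(-27, Mul(2, 1))), 188) = Add(Add(-1236, Mul(-27, 2)), 188) = Add(Add(-1236, -54), 188) = Add(-1290, 188) = -1102)
Add(L, Function('T')(33, 21)) = Add(-1102, -9) = -1111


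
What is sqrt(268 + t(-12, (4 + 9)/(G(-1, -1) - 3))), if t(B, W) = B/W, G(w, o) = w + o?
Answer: 2*sqrt(11518)/13 ≈ 16.511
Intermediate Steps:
G(w, o) = o + w
sqrt(268 + t(-12, (4 + 9)/(G(-1, -1) - 3))) = sqrt(268 - 12*((-1 - 1) - 3)/(4 + 9)) = sqrt(268 - 12/(13/(-2 - 3))) = sqrt(268 - 12/(13/(-5))) = sqrt(268 - 12/(13*(-1/5))) = sqrt(268 - 12/(-13/5)) = sqrt(268 - 12*(-5/13)) = sqrt(268 + 60/13) = sqrt(3544/13) = 2*sqrt(11518)/13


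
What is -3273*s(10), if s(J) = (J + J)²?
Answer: -1309200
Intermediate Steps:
s(J) = 4*J² (s(J) = (2*J)² = 4*J²)
-3273*s(10) = -13092*10² = -13092*100 = -3273*400 = -1309200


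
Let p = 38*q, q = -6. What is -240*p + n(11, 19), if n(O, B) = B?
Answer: 54739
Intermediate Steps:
p = -228 (p = 38*(-6) = -228)
-240*p + n(11, 19) = -240*(-228) + 19 = 54720 + 19 = 54739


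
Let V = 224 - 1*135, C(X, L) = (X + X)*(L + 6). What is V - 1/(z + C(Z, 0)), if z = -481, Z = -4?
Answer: 47082/529 ≈ 89.002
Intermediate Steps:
C(X, L) = 2*X*(6 + L) (C(X, L) = (2*X)*(6 + L) = 2*X*(6 + L))
V = 89 (V = 224 - 135 = 89)
V - 1/(z + C(Z, 0)) = 89 - 1/(-481 + 2*(-4)*(6 + 0)) = 89 - 1/(-481 + 2*(-4)*6) = 89 - 1/(-481 - 48) = 89 - 1/(-529) = 89 - 1*(-1/529) = 89 + 1/529 = 47082/529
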